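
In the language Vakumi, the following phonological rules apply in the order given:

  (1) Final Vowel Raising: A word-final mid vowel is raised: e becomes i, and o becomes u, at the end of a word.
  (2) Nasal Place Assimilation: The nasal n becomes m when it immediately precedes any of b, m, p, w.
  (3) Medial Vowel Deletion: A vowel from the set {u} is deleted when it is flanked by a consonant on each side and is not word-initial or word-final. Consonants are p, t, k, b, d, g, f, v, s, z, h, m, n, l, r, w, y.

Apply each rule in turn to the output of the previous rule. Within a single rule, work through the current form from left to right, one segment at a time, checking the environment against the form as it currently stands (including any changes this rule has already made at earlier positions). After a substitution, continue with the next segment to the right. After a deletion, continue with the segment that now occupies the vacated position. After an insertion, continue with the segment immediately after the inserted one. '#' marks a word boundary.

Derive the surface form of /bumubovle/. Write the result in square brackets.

[bmbovli]

(1) Final Vowel Raising: [bumubovle] → [bumubovli]
(2) Nasal Place Assimilation: no change — [bumubovli]
(3) Medial Vowel Deletion: [bumubovli] → [bmbovli]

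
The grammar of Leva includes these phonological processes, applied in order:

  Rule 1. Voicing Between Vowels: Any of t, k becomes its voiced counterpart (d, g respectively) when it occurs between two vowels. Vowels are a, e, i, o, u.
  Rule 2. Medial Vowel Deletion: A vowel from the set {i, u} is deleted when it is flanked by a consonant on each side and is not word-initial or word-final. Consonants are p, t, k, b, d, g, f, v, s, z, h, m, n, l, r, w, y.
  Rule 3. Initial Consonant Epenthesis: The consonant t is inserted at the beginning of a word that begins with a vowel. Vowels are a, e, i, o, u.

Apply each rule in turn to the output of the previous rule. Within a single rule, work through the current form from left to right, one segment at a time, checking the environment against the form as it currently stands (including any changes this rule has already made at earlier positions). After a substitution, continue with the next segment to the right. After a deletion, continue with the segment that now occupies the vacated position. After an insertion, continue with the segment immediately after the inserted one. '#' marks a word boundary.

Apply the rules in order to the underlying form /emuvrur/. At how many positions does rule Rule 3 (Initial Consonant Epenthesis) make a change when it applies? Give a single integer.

Rule 1 Voicing Between Vowels: no change — [emuvrur]
Rule 2 Medial Vowel Deletion: [emuvrur] → [emvrr]
Rule 3 Initial Consonant Epenthesis: [emvrr] → [temvrr]
Rule Rule 3 changed 1 position(s).

1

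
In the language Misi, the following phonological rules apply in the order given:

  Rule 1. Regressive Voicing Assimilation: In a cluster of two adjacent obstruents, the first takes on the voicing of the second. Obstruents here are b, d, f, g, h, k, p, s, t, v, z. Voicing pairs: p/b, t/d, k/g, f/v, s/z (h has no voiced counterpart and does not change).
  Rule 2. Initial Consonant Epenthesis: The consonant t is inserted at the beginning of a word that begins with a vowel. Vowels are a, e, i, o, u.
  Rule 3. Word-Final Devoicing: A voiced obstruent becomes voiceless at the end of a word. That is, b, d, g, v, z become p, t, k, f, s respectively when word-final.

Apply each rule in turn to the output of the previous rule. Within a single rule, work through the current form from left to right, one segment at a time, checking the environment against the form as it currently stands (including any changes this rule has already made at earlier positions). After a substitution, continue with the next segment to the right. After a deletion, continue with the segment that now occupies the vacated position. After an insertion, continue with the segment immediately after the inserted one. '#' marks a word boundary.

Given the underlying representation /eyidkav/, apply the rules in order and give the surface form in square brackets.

Rule 1 Regressive Voicing Assimilation: [eyidkav] → [eyitkav]
Rule 2 Initial Consonant Epenthesis: [eyitkav] → [teyitkav]
Rule 3 Word-Final Devoicing: [teyitkav] → [teyitkaf]

[teyitkaf]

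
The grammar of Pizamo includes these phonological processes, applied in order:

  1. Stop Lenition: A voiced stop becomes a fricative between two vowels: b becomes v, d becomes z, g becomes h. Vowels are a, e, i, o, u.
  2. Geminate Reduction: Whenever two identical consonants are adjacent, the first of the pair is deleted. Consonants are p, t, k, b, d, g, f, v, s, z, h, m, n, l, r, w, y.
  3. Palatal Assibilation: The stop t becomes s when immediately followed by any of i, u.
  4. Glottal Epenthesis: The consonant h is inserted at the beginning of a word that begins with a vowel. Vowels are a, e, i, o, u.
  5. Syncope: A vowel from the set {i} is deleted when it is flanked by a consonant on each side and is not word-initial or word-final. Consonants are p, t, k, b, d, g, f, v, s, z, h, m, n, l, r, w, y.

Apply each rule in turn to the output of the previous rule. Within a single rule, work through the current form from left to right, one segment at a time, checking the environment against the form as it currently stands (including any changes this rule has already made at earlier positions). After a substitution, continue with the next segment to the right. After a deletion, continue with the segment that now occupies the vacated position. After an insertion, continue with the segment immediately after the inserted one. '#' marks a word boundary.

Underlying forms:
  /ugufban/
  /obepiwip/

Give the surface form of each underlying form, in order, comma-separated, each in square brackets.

[huhufban], [hovepwp]

/ugufban/:
  1 Stop Lenition: [ugufban] → [uhufban]
  2 Geminate Reduction: no change — [uhufban]
  3 Palatal Assibilation: no change — [uhufban]
  4 Glottal Epenthesis: [uhufban] → [huhufban]
  5 Syncope: no change — [huhufban]
/obepiwip/:
  1 Stop Lenition: [obepiwip] → [ovepiwip]
  2 Geminate Reduction: no change — [ovepiwip]
  3 Palatal Assibilation: no change — [ovepiwip]
  4 Glottal Epenthesis: [ovepiwip] → [hovepiwip]
  5 Syncope: [hovepiwip] → [hovepwp]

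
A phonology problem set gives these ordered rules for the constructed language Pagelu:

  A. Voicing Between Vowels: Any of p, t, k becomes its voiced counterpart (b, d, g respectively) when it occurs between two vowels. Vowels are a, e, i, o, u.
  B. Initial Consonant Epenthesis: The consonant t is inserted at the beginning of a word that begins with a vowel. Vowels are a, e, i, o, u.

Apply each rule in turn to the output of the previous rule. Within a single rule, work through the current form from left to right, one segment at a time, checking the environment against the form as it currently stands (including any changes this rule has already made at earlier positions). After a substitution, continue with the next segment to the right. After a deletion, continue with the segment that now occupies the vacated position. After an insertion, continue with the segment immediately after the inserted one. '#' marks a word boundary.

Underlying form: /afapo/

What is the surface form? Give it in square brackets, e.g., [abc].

[tafabo]

A Voicing Between Vowels: [afapo] → [afabo]
B Initial Consonant Epenthesis: [afabo] → [tafabo]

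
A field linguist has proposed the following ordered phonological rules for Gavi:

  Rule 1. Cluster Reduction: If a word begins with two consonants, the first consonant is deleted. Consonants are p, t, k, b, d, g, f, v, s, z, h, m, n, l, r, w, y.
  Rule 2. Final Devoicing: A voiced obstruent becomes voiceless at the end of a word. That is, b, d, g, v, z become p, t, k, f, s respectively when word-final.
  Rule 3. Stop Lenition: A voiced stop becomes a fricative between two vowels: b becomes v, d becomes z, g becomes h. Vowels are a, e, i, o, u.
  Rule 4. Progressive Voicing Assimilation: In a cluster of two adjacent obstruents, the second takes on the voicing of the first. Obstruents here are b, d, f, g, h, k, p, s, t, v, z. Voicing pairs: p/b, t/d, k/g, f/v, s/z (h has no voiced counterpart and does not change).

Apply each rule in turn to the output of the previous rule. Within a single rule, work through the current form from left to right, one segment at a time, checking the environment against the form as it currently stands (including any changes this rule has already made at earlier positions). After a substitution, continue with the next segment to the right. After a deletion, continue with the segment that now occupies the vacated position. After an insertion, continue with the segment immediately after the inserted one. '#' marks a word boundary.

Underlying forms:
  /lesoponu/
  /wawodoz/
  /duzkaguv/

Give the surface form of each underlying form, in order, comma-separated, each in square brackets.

[lesoponu], [wawozos], [duzgahuf]

/lesoponu/:
  Rule 1 Cluster Reduction: no change — [lesoponu]
  Rule 2 Final Devoicing: no change — [lesoponu]
  Rule 3 Stop Lenition: no change — [lesoponu]
  Rule 4 Progressive Voicing Assimilation: no change — [lesoponu]
/wawodoz/:
  Rule 1 Cluster Reduction: no change — [wawodoz]
  Rule 2 Final Devoicing: [wawodoz] → [wawodos]
  Rule 3 Stop Lenition: [wawodos] → [wawozos]
  Rule 4 Progressive Voicing Assimilation: no change — [wawozos]
/duzkaguv/:
  Rule 1 Cluster Reduction: no change — [duzkaguv]
  Rule 2 Final Devoicing: [duzkaguv] → [duzkaguf]
  Rule 3 Stop Lenition: [duzkaguf] → [duzkahuf]
  Rule 4 Progressive Voicing Assimilation: [duzkahuf] → [duzgahuf]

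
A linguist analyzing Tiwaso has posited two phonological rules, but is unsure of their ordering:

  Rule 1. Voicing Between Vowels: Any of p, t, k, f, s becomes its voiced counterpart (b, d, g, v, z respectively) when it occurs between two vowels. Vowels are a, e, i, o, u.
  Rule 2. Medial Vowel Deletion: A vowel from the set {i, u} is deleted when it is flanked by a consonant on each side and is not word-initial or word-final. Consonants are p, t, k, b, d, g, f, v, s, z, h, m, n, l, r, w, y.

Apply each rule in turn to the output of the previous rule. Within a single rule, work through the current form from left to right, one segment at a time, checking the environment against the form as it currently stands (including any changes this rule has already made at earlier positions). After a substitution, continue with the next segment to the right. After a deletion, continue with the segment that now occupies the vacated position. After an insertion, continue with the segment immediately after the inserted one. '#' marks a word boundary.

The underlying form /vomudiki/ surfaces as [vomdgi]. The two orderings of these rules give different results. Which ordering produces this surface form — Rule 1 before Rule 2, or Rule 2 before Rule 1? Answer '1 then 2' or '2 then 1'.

1 then 2

Order 1 then 2:
  1 Voicing Between Vowels: [vomudiki] → [vomudigi]
  2 Medial Vowel Deletion: [vomudigi] → [vomdgi]
  result: [vomdgi]
Order 2 then 1:
  2 Medial Vowel Deletion: [vomudiki] → [vomdki]
  1 Voicing Between Vowels: no change — [vomdki]
  result: [vomdki]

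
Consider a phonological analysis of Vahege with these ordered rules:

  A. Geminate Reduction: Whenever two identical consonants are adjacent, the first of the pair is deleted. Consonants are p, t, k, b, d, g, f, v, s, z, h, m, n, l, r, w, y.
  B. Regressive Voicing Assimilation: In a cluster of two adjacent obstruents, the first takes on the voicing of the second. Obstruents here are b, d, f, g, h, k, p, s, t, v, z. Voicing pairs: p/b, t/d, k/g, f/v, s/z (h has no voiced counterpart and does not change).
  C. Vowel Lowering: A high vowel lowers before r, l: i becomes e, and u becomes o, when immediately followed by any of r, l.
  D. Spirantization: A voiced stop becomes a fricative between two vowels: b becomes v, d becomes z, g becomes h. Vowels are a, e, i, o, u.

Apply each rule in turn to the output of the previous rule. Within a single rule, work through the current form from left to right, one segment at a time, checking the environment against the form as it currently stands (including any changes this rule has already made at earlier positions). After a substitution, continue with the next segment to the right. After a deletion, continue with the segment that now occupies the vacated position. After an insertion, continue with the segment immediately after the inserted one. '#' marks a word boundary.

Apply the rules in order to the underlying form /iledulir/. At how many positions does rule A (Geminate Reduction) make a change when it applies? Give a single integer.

A Geminate Reduction: no change — [iledulir]
B Regressive Voicing Assimilation: no change — [iledulir]
C Vowel Lowering: [iledulir] → [eledoler]
D Spirantization: [eledoler] → [elezoler]
Rule A changed 0 position(s).

0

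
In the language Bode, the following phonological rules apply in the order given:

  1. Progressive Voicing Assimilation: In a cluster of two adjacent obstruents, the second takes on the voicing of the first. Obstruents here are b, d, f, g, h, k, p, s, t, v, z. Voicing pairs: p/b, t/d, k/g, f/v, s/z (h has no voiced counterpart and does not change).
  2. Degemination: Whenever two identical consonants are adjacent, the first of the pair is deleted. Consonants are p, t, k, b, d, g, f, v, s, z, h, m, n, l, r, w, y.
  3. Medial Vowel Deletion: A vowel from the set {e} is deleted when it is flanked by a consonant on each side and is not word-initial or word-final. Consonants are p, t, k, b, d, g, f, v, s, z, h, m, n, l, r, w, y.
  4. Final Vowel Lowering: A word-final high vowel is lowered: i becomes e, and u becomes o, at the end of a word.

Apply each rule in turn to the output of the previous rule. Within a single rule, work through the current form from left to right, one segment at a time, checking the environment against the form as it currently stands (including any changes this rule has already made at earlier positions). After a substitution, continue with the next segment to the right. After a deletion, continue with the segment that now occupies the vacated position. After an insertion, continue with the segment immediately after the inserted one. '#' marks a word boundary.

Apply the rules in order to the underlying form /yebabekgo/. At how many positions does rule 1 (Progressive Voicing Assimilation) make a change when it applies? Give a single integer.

1

1 Progressive Voicing Assimilation: [yebabekgo] → [yebabekko]
2 Degemination: [yebabekko] → [yebabeko]
3 Medial Vowel Deletion: [yebabeko] → [ybabko]
4 Final Vowel Lowering: no change — [ybabko]
Rule 1 changed 1 position(s).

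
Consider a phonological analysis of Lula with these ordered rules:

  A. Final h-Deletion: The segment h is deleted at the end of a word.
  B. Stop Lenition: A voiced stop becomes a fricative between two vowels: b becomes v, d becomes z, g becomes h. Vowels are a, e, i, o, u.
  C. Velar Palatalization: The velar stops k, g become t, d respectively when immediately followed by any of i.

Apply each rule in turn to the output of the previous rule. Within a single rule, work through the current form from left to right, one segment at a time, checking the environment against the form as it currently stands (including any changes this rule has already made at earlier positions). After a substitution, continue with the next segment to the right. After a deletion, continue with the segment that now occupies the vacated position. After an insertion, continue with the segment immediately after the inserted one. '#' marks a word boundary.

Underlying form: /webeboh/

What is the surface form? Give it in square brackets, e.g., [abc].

[wevevo]

A Final h-Deletion: [webeboh] → [webebo]
B Stop Lenition: [webebo] → [wevevo]
C Velar Palatalization: no change — [wevevo]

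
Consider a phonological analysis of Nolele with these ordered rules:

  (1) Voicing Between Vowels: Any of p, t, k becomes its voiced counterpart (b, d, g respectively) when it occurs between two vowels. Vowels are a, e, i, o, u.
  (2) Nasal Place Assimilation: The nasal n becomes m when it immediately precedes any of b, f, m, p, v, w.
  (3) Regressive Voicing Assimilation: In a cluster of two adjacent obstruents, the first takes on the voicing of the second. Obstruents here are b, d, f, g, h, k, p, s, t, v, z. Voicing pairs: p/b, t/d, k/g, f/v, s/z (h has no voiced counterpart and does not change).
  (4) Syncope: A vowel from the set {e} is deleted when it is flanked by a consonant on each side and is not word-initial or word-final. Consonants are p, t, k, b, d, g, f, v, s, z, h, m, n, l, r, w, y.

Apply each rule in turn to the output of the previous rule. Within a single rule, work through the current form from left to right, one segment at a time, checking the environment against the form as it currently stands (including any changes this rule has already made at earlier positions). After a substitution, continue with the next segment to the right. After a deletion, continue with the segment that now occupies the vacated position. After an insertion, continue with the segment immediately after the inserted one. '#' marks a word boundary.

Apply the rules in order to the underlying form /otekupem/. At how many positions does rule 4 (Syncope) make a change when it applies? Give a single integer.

2

(1) Voicing Between Vowels: [otekupem] → [odegubem]
(2) Nasal Place Assimilation: no change — [odegubem]
(3) Regressive Voicing Assimilation: no change — [odegubem]
(4) Syncope: [odegubem] → [odgubm]
Rule 4 changed 2 position(s).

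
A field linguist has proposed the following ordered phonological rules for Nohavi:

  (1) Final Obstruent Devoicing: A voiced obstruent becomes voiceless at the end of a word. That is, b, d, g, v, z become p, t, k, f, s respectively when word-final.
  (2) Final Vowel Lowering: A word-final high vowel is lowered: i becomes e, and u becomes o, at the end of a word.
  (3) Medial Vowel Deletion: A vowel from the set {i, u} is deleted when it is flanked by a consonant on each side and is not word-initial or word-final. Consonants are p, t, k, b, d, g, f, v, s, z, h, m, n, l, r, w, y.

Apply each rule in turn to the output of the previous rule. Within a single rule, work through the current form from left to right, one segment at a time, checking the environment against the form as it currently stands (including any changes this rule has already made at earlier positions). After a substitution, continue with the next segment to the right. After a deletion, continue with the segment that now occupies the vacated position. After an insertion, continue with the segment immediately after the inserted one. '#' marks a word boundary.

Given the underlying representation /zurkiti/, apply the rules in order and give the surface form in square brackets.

(1) Final Obstruent Devoicing: no change — [zurkiti]
(2) Final Vowel Lowering: [zurkiti] → [zurkite]
(3) Medial Vowel Deletion: [zurkite] → [zrkte]

[zrkte]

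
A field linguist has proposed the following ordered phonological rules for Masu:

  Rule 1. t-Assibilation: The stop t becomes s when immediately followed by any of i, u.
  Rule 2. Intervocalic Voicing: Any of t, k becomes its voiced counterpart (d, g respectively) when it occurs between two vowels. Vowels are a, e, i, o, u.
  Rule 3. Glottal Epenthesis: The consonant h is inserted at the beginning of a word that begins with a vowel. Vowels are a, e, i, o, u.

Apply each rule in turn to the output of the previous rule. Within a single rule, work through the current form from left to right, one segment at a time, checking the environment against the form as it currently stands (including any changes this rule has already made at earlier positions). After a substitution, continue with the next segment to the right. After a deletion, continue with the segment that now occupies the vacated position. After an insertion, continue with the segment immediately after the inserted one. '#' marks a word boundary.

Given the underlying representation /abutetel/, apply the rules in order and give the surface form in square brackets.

Rule 1 t-Assibilation: no change — [abutetel]
Rule 2 Intervocalic Voicing: [abutetel] → [abudedel]
Rule 3 Glottal Epenthesis: [abudedel] → [habudedel]

[habudedel]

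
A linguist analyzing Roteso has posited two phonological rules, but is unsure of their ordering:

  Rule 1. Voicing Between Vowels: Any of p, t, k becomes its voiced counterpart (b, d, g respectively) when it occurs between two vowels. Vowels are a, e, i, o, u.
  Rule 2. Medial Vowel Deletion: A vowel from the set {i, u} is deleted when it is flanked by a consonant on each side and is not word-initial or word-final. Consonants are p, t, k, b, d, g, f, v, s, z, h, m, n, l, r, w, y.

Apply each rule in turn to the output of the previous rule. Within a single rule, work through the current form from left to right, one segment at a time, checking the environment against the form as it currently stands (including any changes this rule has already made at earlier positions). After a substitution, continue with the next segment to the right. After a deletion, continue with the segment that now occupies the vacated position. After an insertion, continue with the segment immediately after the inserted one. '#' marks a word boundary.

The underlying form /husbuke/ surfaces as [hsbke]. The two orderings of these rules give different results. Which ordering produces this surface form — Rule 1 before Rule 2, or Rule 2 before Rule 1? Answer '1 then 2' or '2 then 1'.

2 then 1

Order 1 then 2:
  1 Voicing Between Vowels: [husbuke] → [husbuge]
  2 Medial Vowel Deletion: [husbuge] → [hsbge]
  result: [hsbge]
Order 2 then 1:
  2 Medial Vowel Deletion: [husbuke] → [hsbke]
  1 Voicing Between Vowels: no change — [hsbke]
  result: [hsbke]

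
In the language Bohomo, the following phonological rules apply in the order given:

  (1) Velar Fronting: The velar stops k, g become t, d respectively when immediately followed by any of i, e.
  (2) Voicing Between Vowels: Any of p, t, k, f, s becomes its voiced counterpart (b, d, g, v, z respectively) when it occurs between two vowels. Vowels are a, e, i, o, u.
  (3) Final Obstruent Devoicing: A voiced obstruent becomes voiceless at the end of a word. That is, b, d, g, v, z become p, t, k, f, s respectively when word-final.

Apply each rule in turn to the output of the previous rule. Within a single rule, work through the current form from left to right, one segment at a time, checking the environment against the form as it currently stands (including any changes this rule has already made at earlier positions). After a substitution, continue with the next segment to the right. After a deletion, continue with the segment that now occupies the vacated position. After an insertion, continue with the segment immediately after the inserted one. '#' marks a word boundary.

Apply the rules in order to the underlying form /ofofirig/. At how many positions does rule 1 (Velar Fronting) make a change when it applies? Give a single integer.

0

(1) Velar Fronting: no change — [ofofirig]
(2) Voicing Between Vowels: [ofofirig] → [ovovirig]
(3) Final Obstruent Devoicing: [ovovirig] → [ovovirik]
Rule 1 changed 0 position(s).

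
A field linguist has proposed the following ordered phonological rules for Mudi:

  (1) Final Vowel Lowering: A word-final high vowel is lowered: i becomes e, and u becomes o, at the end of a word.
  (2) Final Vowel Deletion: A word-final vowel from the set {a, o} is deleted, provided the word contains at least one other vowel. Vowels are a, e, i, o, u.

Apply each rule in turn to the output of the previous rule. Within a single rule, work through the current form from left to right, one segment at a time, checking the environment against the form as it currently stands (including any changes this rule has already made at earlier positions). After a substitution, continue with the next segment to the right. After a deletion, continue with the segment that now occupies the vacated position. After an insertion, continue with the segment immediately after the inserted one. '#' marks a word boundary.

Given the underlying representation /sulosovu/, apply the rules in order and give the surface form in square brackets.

[sulosov]

(1) Final Vowel Lowering: [sulosovu] → [sulosovo]
(2) Final Vowel Deletion: [sulosovo] → [sulosov]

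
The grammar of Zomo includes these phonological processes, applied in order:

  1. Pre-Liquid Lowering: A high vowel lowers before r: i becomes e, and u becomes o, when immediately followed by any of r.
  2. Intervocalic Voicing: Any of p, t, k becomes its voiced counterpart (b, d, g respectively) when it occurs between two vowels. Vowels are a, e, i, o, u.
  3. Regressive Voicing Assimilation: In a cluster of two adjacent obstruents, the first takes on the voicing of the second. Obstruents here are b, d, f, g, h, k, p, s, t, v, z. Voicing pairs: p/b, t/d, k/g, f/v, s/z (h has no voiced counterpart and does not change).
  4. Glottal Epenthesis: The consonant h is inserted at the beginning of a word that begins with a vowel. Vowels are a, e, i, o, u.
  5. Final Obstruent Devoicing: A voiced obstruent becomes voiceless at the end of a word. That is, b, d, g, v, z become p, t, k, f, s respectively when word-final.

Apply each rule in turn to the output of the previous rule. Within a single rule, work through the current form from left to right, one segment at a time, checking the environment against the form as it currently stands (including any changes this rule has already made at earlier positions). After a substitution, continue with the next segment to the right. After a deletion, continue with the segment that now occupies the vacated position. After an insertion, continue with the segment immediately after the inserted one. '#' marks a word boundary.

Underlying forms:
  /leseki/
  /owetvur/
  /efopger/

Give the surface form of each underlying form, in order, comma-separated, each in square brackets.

/leseki/:
  1 Pre-Liquid Lowering: no change — [leseki]
  2 Intervocalic Voicing: [leseki] → [lesegi]
  3 Regressive Voicing Assimilation: no change — [lesegi]
  4 Glottal Epenthesis: no change — [lesegi]
  5 Final Obstruent Devoicing: no change — [lesegi]
/owetvur/:
  1 Pre-Liquid Lowering: [owetvur] → [owetvor]
  2 Intervocalic Voicing: no change — [owetvor]
  3 Regressive Voicing Assimilation: [owetvor] → [owedvor]
  4 Glottal Epenthesis: [owedvor] → [howedvor]
  5 Final Obstruent Devoicing: no change — [howedvor]
/efopger/:
  1 Pre-Liquid Lowering: no change — [efopger]
  2 Intervocalic Voicing: no change — [efopger]
  3 Regressive Voicing Assimilation: [efopger] → [efobger]
  4 Glottal Epenthesis: [efobger] → [hefobger]
  5 Final Obstruent Devoicing: no change — [hefobger]

[lesegi], [howedvor], [hefobger]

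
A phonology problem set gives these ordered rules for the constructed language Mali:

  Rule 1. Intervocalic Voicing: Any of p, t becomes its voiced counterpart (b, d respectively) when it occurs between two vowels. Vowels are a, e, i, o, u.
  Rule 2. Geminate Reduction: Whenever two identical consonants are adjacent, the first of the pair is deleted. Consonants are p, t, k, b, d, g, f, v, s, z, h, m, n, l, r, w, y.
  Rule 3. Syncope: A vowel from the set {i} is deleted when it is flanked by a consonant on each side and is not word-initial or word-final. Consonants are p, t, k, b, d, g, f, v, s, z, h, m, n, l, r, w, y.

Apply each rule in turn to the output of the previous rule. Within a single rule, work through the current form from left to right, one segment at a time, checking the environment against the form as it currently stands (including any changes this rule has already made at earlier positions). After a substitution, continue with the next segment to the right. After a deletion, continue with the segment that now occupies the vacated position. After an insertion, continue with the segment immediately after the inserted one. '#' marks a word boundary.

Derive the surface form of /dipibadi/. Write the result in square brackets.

Rule 1 Intervocalic Voicing: [dipibadi] → [dibibadi]
Rule 2 Geminate Reduction: no change — [dibibadi]
Rule 3 Syncope: [dibibadi] → [dbbadi]

[dbbadi]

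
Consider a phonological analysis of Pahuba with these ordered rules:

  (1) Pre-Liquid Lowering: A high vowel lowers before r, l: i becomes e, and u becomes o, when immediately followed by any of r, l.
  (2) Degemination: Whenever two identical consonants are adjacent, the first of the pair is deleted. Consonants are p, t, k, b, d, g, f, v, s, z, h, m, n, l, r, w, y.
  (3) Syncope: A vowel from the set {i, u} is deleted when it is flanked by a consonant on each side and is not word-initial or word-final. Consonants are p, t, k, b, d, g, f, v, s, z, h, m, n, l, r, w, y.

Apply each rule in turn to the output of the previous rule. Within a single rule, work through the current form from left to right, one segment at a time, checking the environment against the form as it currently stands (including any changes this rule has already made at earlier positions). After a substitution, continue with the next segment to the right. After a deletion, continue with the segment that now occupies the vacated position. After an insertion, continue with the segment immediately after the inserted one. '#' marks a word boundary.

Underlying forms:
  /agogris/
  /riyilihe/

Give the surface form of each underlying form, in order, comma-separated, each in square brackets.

[agogrs], [ryelhe]

/agogris/:
  (1) Pre-Liquid Lowering: no change — [agogris]
  (2) Degemination: no change — [agogris]
  (3) Syncope: [agogris] → [agogrs]
/riyilihe/:
  (1) Pre-Liquid Lowering: [riyilihe] → [riyelihe]
  (2) Degemination: no change — [riyelihe]
  (3) Syncope: [riyelihe] → [ryelhe]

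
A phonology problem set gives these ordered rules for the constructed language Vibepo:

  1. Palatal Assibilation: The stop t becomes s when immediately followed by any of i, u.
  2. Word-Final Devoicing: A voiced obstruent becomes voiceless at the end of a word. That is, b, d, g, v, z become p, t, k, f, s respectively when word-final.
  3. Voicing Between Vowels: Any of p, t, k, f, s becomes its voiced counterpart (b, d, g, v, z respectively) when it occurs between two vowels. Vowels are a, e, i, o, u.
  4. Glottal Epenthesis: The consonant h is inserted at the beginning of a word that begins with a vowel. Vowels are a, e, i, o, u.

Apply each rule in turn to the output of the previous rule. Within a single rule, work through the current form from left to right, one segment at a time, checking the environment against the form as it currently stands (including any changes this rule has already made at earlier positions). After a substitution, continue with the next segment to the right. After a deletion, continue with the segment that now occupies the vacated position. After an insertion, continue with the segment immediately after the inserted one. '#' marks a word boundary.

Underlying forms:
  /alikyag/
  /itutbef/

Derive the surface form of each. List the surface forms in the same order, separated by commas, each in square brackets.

/alikyag/:
  1 Palatal Assibilation: no change — [alikyag]
  2 Word-Final Devoicing: [alikyag] → [alikyak]
  3 Voicing Between Vowels: no change — [alikyak]
  4 Glottal Epenthesis: [alikyak] → [halikyak]
/itutbef/:
  1 Palatal Assibilation: [itutbef] → [isutbef]
  2 Word-Final Devoicing: no change — [isutbef]
  3 Voicing Between Vowels: [isutbef] → [izutbef]
  4 Glottal Epenthesis: [izutbef] → [hizutbef]

[halikyak], [hizutbef]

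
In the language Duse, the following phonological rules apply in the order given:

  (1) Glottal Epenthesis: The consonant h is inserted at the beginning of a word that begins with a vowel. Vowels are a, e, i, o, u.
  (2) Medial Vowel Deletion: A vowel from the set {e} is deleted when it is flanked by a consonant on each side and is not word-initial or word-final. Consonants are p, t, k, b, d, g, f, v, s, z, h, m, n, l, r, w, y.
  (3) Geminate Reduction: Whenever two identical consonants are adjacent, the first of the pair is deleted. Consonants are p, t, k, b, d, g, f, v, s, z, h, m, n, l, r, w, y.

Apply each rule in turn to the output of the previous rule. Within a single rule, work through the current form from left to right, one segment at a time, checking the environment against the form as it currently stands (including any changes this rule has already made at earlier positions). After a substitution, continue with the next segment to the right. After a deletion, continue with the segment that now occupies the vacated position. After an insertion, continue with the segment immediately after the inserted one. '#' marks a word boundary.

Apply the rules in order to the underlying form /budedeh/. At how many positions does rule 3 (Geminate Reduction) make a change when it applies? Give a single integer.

(1) Glottal Epenthesis: no change — [budedeh]
(2) Medial Vowel Deletion: [budedeh] → [buddh]
(3) Geminate Reduction: [buddh] → [budh]
Rule 3 changed 1 position(s).

1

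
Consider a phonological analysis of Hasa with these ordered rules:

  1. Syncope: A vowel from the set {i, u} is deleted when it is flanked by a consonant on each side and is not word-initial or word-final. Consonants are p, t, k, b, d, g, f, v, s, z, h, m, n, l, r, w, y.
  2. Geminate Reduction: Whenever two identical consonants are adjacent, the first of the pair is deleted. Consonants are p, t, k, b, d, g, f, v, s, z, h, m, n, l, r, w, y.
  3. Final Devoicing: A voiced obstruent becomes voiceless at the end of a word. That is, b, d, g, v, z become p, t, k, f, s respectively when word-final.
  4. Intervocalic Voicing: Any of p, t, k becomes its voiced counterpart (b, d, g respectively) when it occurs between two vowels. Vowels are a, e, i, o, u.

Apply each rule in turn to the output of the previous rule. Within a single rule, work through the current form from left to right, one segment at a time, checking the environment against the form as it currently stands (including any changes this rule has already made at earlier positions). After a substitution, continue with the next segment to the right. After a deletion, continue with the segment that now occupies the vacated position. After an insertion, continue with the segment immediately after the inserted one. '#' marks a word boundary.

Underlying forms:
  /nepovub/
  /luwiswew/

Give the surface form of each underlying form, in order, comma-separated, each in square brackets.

[nebovp], [lwswew]

/nepovub/:
  1 Syncope: [nepovub] → [nepovb]
  2 Geminate Reduction: no change — [nepovb]
  3 Final Devoicing: [nepovb] → [nepovp]
  4 Intervocalic Voicing: [nepovp] → [nebovp]
/luwiswew/:
  1 Syncope: [luwiswew] → [lwswew]
  2 Geminate Reduction: no change — [lwswew]
  3 Final Devoicing: no change — [lwswew]
  4 Intervocalic Voicing: no change — [lwswew]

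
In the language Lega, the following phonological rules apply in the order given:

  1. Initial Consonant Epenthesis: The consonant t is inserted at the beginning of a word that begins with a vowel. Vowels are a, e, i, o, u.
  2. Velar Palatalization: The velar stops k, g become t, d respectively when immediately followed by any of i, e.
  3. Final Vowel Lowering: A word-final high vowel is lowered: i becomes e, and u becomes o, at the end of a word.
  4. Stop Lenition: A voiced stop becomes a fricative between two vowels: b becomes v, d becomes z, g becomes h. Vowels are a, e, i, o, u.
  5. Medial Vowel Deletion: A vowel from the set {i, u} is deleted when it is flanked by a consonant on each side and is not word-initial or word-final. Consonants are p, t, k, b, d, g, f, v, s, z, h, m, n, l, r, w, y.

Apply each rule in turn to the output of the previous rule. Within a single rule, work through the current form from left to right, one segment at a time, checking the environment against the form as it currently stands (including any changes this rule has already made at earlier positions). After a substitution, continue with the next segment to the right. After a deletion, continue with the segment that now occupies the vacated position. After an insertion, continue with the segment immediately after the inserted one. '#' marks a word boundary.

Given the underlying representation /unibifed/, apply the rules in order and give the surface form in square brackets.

[tnvfed]

1 Initial Consonant Epenthesis: [unibifed] → [tunibifed]
2 Velar Palatalization: no change — [tunibifed]
3 Final Vowel Lowering: no change — [tunibifed]
4 Stop Lenition: [tunibifed] → [tunivifed]
5 Medial Vowel Deletion: [tunivifed] → [tnvfed]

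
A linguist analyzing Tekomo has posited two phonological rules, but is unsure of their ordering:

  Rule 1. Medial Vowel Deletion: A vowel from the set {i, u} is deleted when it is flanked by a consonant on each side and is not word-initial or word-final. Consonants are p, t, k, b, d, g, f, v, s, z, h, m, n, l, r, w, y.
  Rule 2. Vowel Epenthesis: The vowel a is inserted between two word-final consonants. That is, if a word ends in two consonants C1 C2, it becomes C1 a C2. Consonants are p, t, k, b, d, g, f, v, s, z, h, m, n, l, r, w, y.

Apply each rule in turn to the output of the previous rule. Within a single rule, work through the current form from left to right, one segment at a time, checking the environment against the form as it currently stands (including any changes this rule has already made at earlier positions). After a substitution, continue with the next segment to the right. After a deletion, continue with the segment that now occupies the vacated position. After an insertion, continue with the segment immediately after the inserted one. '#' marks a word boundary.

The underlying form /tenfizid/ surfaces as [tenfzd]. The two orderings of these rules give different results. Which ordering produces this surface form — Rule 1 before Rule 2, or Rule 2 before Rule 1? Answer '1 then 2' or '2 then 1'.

2 then 1

Order 1 then 2:
  1 Medial Vowel Deletion: [tenfizid] → [tenfzd]
  2 Vowel Epenthesis: [tenfzd] → [tenfzad]
  result: [tenfzad]
Order 2 then 1:
  2 Vowel Epenthesis: no change — [tenfizid]
  1 Medial Vowel Deletion: [tenfizid] → [tenfzd]
  result: [tenfzd]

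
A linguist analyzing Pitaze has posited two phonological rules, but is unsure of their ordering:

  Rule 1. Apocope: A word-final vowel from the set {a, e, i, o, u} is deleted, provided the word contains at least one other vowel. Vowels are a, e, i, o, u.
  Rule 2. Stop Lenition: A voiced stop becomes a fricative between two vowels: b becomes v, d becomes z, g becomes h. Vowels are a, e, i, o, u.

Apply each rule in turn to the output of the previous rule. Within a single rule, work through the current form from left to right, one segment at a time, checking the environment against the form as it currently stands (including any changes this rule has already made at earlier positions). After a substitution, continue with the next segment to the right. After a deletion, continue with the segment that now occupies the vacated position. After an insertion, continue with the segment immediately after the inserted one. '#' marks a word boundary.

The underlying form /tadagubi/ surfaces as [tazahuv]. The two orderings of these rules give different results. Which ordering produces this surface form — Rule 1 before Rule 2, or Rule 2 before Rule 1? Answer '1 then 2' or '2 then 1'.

Order 1 then 2:
  1 Apocope: [tadagubi] → [tadagub]
  2 Stop Lenition: [tadagub] → [tazahub]
  result: [tazahub]
Order 2 then 1:
  2 Stop Lenition: [tadagubi] → [tazahuvi]
  1 Apocope: [tazahuvi] → [tazahuv]
  result: [tazahuv]

2 then 1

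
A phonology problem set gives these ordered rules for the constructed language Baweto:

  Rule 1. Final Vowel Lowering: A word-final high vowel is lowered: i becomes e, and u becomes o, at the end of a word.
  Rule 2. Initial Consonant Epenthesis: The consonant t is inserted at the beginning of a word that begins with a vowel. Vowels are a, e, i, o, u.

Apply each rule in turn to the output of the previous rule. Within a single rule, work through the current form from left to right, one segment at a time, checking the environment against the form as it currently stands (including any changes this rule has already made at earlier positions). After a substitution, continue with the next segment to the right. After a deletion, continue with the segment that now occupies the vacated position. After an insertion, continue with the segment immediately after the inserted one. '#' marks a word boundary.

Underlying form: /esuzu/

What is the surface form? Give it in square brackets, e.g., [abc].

[tesuzo]

Rule 1 Final Vowel Lowering: [esuzu] → [esuzo]
Rule 2 Initial Consonant Epenthesis: [esuzo] → [tesuzo]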